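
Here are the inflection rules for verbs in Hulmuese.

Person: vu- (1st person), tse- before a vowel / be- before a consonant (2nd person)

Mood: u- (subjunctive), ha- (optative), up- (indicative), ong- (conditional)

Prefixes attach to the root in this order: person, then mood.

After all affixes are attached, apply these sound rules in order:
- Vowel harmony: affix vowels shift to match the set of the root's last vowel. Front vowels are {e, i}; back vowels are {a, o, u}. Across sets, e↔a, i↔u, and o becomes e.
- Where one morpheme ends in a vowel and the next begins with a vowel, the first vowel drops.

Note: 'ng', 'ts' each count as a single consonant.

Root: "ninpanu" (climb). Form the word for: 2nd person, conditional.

ongbaninpanu

Attach person 2nd person be- (before consonant 'n') → beninpanu.
Attach mood conditional ong- → ongbeninpanu.
Apply vowel harmony: ongbeninpanu → ongbaninpanu.
Vowel deletion: no change.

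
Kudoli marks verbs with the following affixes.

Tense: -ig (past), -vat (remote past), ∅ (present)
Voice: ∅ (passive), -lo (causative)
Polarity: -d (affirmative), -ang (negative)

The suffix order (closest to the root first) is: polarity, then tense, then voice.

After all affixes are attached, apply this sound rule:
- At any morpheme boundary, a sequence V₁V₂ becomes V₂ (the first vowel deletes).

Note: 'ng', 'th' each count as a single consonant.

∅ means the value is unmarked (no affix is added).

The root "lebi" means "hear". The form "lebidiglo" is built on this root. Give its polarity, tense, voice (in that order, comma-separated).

affirmative, past, causative

Segment: lebi-d-ig-lo.
polarity: -d → affirmative.
tense: -ig → past.
voice: -lo → causative.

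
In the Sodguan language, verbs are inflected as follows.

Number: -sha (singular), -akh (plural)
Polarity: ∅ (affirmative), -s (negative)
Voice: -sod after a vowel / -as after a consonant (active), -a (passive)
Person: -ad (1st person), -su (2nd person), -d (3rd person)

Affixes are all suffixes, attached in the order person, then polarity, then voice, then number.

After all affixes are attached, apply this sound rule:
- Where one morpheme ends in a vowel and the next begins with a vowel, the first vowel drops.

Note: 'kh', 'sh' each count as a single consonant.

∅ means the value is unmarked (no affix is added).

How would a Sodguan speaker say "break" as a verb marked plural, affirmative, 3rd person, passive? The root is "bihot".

bihotdakh

Attach person 3rd person -d → bihotd.
polarity = affirmative: zero marking, form stays bihotd.
Attach voice passive -a → bihotda.
Attach number plural -akh → bihotdaakh.
Apply vowel deletion: bihotdaakh → bihotdakh.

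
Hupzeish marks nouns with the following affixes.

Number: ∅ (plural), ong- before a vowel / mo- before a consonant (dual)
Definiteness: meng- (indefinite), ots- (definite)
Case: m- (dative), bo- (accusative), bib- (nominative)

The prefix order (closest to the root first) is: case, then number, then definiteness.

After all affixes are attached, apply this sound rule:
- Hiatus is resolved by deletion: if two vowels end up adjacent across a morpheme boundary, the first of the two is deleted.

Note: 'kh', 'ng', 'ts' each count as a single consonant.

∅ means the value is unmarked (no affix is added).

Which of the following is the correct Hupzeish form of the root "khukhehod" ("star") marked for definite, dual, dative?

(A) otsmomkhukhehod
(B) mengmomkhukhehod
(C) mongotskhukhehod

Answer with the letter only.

Attach case dative m- → mkhukhehod.
Attach number dual mo- (before consonant 'm') → momkhukhehod.
Attach definiteness definite ots- → otsmomkhukhehod.
Vowel deletion: no change.
So the correct form is otsmomkhukhehod, option (A).
(C) mongotskhukhehod is wrong: it has the affixes in the wrong order.
(B) mengmomkhukhehod is wrong: it uses indefinite instead of definite for definiteness.

A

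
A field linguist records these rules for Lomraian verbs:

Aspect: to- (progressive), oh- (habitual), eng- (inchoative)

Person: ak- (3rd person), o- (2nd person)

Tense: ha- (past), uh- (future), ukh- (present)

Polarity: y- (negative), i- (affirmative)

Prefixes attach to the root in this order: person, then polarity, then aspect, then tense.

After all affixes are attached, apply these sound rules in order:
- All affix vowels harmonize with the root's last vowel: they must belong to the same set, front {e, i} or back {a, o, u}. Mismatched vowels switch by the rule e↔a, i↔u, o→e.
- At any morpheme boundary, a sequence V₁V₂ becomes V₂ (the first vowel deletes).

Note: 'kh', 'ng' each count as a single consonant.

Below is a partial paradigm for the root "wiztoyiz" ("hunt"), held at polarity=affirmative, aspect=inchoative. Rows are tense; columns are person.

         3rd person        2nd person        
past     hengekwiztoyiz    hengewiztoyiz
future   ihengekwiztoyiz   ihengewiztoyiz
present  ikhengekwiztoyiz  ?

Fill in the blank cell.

Attach person 2nd person o- → owiztoyiz.
Attach polarity affirmative i- → iowiztoyiz.
Attach aspect inchoative eng- → engiowiztoyiz.
Attach tense present ukh- → ukhengiowiztoyiz.
Apply vowel harmony: ukhengiowiztoyiz → ikhengiewiztoyiz.
Apply vowel deletion: ikhengiewiztoyiz → ikhengewiztoyiz.

ikhengewiztoyiz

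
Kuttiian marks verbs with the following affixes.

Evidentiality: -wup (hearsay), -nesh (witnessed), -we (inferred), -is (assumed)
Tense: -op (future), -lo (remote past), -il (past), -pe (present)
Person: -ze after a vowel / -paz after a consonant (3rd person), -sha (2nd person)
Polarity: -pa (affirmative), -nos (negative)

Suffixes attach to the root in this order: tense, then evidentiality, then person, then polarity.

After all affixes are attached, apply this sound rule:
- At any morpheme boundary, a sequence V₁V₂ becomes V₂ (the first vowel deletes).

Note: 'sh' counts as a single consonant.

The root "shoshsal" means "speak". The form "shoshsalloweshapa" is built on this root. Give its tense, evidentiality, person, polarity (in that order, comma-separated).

Segment: shoshsal-lo-we-sha-pa.
tense: -lo → remote past.
evidentiality: -we → inferred.
person: -sha → 2nd person.
polarity: -pa → affirmative.

remote past, inferred, 2nd person, affirmative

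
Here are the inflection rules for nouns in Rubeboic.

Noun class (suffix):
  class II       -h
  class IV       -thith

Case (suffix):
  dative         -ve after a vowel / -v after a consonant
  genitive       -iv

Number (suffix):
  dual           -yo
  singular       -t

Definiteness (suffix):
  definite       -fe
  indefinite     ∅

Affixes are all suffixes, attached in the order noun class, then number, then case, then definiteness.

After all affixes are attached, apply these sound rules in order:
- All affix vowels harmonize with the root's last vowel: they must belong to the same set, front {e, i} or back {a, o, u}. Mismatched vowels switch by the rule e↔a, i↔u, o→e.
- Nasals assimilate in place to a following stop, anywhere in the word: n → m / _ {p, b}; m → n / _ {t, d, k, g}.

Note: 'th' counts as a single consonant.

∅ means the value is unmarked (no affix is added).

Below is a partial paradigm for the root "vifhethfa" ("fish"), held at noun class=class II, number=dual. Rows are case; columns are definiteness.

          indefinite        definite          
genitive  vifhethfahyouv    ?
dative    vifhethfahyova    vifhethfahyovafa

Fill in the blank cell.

vifhethfahyouvfa

Attach noun class class II -h → vifhethfah.
Attach number dual -yo → vifhethfahyo.
Attach case genitive -iv → vifhethfahyoiv.
Attach definiteness definite -fe → vifhethfahyoivfe.
Apply vowel harmony: vifhethfahyoivfe → vifhethfahyouvfa.
Nasal assimilation: no change.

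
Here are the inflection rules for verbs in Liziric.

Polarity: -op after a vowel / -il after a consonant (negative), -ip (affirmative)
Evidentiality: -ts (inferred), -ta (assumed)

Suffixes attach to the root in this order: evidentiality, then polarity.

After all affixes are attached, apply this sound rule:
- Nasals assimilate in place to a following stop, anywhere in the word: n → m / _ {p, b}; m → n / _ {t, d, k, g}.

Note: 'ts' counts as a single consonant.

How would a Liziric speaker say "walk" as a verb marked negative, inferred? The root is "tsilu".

Attach evidentiality inferred -ts → tsiluts.
Attach polarity negative -il (after consonant 'ts') → tsilutsil.
Nasal assimilation: no change.

tsilutsil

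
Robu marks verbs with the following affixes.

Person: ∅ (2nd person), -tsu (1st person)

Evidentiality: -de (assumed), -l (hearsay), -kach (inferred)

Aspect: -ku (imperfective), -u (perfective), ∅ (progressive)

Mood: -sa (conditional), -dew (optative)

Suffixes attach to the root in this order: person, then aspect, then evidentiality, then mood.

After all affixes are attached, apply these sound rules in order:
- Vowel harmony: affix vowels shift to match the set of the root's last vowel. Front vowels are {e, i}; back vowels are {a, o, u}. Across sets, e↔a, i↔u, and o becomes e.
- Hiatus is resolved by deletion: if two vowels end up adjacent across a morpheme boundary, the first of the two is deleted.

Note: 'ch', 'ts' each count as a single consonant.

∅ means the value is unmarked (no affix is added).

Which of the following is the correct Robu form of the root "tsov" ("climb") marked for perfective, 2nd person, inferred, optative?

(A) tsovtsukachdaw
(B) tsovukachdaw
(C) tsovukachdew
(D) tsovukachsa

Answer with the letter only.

B

person = 2nd person: zero marking, form stays tsov.
Attach aspect perfective -u → tsovu.
Attach evidentiality inferred -kach → tsovukach.
Attach mood optative -dew → tsovukachdew.
Apply vowel harmony: tsovukachdew → tsovukachdaw.
Vowel deletion: no change.
So the correct form is tsovukachdaw, option (B).
(D) tsovukachsa is wrong: it uses conditional instead of optative for mood.
(A) tsovtsukachdaw is wrong: it uses 1st person instead of 2nd person for person.
(C) tsovukachdew is wrong: it fails to apply the sound rule(s).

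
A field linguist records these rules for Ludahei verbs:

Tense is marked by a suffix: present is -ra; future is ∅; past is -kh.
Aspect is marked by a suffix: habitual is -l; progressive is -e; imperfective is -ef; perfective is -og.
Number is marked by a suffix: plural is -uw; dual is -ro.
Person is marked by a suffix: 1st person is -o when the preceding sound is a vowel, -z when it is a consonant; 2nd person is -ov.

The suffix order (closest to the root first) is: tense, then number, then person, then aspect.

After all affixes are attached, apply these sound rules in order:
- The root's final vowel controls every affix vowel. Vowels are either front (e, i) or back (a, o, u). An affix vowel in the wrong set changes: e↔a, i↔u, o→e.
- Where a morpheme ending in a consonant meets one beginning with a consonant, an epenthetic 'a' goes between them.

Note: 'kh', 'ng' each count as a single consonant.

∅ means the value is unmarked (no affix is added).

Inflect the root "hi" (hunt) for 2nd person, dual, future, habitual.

tense = future: zero marking, form stays hi.
Attach number dual -ro → hiro.
Attach person 2nd person -ov → hiroov.
Attach aspect habitual -l → hiroovl.
Apply vowel harmony: hiroovl → hireevl.
Apply epenthesis: hireevl → hireeval.

hireeval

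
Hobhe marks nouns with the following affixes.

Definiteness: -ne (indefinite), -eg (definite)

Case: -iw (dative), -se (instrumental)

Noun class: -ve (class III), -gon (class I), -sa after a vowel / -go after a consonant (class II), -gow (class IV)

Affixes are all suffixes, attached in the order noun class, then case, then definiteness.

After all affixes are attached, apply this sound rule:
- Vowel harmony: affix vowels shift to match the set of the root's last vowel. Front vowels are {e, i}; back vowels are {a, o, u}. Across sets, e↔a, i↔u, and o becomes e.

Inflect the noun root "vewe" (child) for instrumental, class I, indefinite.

vewegensene

Attach noun class class I -gon → vewegon.
Attach case instrumental -se → vewegonse.
Attach definiteness indefinite -ne → vewegonsene.
Apply vowel harmony: vewegonsene → vewegensene.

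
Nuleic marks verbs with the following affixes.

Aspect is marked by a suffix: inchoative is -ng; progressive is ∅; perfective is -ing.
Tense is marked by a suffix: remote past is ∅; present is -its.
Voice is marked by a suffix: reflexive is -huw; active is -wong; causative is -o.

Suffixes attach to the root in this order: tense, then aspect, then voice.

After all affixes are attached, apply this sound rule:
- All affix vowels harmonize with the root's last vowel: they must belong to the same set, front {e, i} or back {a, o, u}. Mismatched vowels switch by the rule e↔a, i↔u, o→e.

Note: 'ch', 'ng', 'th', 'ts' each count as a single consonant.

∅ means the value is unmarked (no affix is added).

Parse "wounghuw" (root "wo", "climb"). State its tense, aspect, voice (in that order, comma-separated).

remote past, perfective, reflexive

Segment: wo-ing-huw.
tense: ∅ → remote past.
aspect: -ing → perfective.
voice: -huw → reflexive.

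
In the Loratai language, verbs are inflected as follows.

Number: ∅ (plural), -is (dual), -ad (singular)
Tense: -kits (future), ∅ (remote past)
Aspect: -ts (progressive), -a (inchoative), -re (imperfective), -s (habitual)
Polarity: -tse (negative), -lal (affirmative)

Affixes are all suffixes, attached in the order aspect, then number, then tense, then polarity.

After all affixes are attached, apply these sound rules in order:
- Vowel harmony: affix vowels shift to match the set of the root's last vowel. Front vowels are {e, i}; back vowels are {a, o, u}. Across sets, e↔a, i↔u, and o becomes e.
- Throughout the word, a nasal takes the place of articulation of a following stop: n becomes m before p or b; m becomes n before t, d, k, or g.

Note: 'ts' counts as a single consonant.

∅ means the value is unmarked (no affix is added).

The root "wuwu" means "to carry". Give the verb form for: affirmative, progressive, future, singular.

wuwutsadkutslal

Attach aspect progressive -ts → wuwuts.
Attach number singular -ad → wuwutsad.
Attach tense future -kits → wuwutsadkits.
Attach polarity affirmative -lal → wuwutsadkitslal.
Apply vowel harmony: wuwutsadkitslal → wuwutsadkutslal.
Nasal assimilation: no change.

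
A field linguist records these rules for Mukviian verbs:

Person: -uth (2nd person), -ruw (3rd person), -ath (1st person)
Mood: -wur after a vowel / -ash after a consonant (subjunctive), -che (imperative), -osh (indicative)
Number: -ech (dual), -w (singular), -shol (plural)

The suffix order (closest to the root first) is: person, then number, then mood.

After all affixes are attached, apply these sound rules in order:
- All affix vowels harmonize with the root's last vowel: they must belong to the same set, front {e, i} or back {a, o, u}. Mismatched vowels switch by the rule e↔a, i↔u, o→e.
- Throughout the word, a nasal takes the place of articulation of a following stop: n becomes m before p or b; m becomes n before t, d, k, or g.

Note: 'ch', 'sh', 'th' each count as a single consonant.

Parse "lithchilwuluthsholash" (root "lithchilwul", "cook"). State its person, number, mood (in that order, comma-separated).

2nd person, plural, subjunctive

Segment: lithchilwul-uth-shol-ash.
person: -uth → 2nd person.
number: -shol → plural.
mood: -wur/ash → subjunctive.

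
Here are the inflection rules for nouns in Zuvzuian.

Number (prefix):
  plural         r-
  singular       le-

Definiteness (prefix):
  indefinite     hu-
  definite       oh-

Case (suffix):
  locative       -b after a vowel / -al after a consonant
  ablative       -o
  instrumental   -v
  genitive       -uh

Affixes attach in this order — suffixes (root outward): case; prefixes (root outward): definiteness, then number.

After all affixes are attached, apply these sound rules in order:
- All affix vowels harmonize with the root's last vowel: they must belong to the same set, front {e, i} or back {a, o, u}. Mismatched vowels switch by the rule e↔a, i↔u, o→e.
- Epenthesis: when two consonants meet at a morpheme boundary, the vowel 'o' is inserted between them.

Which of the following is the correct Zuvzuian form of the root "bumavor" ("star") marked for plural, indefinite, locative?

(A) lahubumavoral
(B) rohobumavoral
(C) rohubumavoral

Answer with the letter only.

Attach definiteness indefinite hu- → hubumavor.
Attach case locative -al (after consonant 'r') → hubumavoral.
Attach number plural r- → rhubumavoral.
Vowel harmony: no change.
Apply epenthesis: rhubumavoral → rohubumavoral.
So the correct form is rohubumavoral, option (C).
(A) lahubumavoral is wrong: it uses singular instead of plural for number.
(B) rohobumavoral is wrong: it uses definite instead of indefinite for definiteness.

C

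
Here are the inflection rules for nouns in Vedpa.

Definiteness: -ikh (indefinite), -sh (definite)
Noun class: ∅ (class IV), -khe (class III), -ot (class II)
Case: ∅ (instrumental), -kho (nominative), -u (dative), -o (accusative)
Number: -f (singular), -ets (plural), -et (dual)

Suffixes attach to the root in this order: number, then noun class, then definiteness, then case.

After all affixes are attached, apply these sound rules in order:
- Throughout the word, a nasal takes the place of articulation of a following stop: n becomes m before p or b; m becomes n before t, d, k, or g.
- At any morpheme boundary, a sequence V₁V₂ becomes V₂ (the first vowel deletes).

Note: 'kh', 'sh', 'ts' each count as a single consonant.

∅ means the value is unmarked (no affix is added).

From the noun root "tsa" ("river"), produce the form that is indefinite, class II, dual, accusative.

Attach number dual -et → tsaet.
Attach noun class class II -ot → tsaetot.
Attach definiteness indefinite -ikh → tsaetotikh.
Attach case accusative -o → tsaetotikho.
Nasal assimilation: no change.
Apply vowel deletion: tsaetotikho → tsetotikho.

tsetotikho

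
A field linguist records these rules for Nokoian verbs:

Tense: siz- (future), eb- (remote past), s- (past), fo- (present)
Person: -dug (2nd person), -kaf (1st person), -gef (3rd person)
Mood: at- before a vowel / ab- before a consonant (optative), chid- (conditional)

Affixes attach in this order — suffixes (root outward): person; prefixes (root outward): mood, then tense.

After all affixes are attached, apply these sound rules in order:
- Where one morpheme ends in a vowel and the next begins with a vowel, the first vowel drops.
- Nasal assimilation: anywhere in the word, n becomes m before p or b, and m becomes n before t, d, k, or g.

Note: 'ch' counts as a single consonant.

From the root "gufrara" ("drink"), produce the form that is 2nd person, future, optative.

Attach person 2nd person -dug → gufraradug.
Attach mood optative ab- (before consonant 'g') → abgufraradug.
Attach tense future siz- → sizabgufraradug.
Vowel deletion: no change.
Nasal assimilation: no change.

sizabgufraradug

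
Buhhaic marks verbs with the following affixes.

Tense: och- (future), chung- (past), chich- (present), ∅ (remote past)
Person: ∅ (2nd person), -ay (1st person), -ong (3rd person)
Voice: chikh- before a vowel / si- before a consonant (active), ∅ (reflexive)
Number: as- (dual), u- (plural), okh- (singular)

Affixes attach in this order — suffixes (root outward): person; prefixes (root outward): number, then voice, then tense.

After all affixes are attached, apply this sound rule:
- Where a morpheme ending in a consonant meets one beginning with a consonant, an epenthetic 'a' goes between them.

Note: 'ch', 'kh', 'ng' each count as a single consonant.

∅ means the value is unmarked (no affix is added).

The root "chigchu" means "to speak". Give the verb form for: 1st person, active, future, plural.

ochachikhuchigchuay

Attach person 1st person -ay → chigchuay.
Attach number plural u- → uchigchuay.
Attach voice active chikh- (before vowel 'u') → chikhuchigchuay.
Attach tense future och- → ochchikhuchigchuay.
Apply epenthesis: ochchikhuchigchuay → ochachikhuchigchuay.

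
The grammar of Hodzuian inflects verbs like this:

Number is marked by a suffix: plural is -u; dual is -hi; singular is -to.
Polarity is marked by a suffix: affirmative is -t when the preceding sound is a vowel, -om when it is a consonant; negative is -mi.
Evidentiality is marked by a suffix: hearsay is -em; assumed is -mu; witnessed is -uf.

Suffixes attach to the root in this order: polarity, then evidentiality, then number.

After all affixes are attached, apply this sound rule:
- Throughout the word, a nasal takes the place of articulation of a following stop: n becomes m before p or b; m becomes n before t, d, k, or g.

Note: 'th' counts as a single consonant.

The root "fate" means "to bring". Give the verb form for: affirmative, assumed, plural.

fatetmuu

Attach polarity affirmative -t (after vowel 'e') → fatet.
Attach evidentiality assumed -mu → fatetmu.
Attach number plural -u → fatetmuu.
Nasal assimilation: no change.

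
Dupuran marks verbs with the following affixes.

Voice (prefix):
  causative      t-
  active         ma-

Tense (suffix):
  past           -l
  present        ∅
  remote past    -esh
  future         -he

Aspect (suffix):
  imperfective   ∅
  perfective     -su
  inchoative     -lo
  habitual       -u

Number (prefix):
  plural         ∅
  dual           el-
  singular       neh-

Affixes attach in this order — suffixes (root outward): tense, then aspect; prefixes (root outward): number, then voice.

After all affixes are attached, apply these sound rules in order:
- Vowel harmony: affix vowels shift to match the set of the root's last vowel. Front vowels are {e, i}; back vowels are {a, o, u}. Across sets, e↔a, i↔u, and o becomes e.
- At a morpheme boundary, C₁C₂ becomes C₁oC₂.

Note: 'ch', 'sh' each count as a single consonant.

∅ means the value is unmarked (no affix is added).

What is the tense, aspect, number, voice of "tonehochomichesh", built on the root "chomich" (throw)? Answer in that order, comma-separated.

remote past, imperfective, singular, causative

Segment: t-neh-chomich-esh.
tense: -esh → remote past.
aspect: ∅ → imperfective.
number: neh- → singular.
voice: t- → causative.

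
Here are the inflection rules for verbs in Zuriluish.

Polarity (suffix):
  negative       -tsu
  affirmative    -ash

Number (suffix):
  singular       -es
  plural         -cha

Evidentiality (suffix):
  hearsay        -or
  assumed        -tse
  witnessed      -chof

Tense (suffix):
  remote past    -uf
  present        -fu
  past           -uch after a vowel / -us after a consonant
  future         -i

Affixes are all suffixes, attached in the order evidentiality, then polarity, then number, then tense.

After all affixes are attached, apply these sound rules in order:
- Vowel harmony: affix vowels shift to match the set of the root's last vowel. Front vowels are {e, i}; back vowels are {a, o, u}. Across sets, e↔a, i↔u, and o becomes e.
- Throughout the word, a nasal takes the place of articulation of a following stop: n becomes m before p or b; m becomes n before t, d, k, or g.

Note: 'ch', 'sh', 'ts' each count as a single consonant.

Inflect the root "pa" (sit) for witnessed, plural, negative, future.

pachoftsuchau

Attach evidentiality witnessed -chof → pachof.
Attach polarity negative -tsu → pachoftsu.
Attach number plural -cha → pachoftsucha.
Attach tense future -i → pachoftsuchai.
Apply vowel harmony: pachoftsuchai → pachoftsuchau.
Nasal assimilation: no change.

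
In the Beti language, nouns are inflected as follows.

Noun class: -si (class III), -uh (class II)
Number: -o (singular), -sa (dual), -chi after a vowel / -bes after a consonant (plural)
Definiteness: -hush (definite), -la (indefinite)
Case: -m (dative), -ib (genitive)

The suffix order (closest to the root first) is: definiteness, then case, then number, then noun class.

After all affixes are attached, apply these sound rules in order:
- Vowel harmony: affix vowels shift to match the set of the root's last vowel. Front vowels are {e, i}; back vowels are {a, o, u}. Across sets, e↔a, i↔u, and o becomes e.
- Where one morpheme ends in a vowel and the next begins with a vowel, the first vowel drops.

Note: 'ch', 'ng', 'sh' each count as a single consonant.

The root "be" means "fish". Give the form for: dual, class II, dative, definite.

Attach definiteness definite -hush → behush.
Attach case dative -m → behushm.
Attach number dual -sa → behushmsa.
Attach noun class class II -uh → behushmsauh.
Apply vowel harmony: behushmsauh → behishmseih.
Apply vowel deletion: behishmseih → behishmsih.

behishmsih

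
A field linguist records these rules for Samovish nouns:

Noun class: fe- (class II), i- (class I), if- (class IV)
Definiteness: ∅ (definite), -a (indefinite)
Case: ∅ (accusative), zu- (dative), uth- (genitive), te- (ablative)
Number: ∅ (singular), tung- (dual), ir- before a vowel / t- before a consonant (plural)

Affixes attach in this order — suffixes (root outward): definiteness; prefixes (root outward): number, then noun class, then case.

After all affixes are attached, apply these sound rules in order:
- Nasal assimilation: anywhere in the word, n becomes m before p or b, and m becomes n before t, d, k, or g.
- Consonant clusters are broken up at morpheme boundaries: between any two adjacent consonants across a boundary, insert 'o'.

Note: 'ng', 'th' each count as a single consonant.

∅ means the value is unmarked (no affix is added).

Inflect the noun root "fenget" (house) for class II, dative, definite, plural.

Attach number plural t- (before consonant 'f') → tfenget.
definiteness = definite: zero marking, form stays tfenget.
Attach noun class class II fe- → fetfenget.
Attach case dative zu- → zufetfenget.
Nasal assimilation: no change.
Apply epenthesis: zufetfenget → zufetofenget.

zufetofenget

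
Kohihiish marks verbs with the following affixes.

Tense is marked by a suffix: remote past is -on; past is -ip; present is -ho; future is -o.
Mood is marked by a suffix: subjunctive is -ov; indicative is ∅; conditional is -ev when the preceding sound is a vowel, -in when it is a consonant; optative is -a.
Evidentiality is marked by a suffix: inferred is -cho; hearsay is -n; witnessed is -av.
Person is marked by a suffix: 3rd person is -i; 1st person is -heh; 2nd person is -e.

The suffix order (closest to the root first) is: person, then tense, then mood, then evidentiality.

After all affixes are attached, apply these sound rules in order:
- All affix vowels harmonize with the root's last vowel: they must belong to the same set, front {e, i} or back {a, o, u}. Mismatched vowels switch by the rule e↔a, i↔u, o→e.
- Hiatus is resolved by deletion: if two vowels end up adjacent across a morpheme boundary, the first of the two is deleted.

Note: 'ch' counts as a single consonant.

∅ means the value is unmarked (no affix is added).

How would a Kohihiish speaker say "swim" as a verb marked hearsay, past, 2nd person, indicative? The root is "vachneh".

vachnehipn

Attach person 2nd person -e → vachnehe.
Attach tense past -ip → vachneheip.
mood = indicative: zero marking, form stays vachneheip.
Attach evidentiality hearsay -n → vachneheipn.
Vowel harmony: no change.
Apply vowel deletion: vachneheipn → vachnehipn.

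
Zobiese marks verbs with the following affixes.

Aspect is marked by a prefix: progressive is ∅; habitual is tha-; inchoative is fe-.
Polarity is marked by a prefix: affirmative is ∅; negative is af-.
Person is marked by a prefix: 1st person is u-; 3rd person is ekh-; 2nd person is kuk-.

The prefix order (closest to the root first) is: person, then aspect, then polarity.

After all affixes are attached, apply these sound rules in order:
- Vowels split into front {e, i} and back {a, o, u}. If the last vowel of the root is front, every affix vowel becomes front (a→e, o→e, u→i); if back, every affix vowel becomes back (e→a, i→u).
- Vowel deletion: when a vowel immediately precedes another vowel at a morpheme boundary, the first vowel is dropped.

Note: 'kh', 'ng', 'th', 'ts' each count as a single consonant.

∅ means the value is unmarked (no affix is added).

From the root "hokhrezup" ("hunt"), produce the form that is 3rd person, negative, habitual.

Attach person 3rd person ekh- → ekhhokhrezup.
Attach aspect habitual tha- → thaekhhokhrezup.
Attach polarity negative af- → afthaekhhokhrezup.
Apply vowel harmony: afthaekhhokhrezup → afthaakhhokhrezup.
Apply vowel deletion: afthaakhhokhrezup → afthakhhokhrezup.

afthakhhokhrezup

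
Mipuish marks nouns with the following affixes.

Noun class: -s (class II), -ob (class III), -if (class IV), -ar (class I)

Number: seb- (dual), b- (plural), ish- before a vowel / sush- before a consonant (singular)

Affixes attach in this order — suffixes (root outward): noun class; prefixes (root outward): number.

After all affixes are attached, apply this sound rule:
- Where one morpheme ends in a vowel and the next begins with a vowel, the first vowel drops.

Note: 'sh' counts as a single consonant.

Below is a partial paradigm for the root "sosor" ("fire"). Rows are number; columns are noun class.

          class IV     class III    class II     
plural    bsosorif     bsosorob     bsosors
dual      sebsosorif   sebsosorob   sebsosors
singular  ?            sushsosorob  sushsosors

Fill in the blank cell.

sushsosorif

Attach noun class class IV -if → sosorif.
Attach number singular sush- (before consonant 's') → sushsosorif.
Vowel deletion: no change.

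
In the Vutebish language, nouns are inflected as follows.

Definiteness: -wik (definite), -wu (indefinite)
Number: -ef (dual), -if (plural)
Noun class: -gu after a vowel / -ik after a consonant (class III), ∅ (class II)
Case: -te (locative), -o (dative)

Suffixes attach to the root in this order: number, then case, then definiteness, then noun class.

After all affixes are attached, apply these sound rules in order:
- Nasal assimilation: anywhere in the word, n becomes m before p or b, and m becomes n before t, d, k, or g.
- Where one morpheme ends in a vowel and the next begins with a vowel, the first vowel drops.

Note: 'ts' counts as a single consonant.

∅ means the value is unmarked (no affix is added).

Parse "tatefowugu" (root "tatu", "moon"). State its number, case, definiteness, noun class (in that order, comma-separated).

dual, dative, indefinite, class III

Segment: tatu-ef-o-wu-gu.
number: -ef → dual.
case: -o → dative.
definiteness: -wu → indefinite.
noun class: -gu/ik → class III.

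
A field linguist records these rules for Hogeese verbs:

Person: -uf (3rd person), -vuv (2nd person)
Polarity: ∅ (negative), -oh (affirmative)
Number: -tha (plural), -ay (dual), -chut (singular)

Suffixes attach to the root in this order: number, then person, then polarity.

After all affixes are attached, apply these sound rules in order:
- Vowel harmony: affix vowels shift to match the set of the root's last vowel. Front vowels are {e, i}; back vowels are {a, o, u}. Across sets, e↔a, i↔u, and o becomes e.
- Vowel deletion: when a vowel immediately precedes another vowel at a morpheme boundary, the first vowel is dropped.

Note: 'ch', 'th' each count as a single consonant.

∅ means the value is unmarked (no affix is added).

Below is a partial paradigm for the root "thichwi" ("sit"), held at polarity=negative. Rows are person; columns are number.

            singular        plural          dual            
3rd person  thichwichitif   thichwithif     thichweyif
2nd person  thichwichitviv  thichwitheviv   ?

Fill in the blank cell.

Attach number dual -ay → thichwiay.
Attach person 2nd person -vuv → thichwiayvuv.
polarity = negative: zero marking, form stays thichwiayvuv.
Apply vowel harmony: thichwiayvuv → thichwieyviv.
Apply vowel deletion: thichwieyviv → thichweyviv.

thichweyviv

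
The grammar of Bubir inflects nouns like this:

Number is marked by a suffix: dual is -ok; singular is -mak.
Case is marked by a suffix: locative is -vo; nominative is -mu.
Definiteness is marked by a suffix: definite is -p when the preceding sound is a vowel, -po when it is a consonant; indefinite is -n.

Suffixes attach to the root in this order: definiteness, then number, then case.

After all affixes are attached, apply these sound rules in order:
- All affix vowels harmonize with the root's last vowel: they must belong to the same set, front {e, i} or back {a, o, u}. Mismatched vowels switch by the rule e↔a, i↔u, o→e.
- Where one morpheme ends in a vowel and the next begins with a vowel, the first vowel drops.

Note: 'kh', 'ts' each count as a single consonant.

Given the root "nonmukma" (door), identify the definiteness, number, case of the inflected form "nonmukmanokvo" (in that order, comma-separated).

indefinite, dual, locative

Segment: nonmukma-n-ok-vo.
definiteness: -n → indefinite.
number: -ok → dual.
case: -vo → locative.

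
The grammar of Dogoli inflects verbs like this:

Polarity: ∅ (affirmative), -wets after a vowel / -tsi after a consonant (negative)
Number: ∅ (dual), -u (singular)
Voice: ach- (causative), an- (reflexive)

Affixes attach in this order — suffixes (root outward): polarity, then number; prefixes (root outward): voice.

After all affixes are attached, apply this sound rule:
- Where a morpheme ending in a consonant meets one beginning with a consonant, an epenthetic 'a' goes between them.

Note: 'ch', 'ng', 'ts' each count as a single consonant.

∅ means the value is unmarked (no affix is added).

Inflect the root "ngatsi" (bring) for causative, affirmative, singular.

achangatsiu

polarity = affirmative: zero marking, form stays ngatsi.
Attach number singular -u → ngatsiu.
Attach voice causative ach- → achngatsiu.
Apply epenthesis: achngatsiu → achangatsiu.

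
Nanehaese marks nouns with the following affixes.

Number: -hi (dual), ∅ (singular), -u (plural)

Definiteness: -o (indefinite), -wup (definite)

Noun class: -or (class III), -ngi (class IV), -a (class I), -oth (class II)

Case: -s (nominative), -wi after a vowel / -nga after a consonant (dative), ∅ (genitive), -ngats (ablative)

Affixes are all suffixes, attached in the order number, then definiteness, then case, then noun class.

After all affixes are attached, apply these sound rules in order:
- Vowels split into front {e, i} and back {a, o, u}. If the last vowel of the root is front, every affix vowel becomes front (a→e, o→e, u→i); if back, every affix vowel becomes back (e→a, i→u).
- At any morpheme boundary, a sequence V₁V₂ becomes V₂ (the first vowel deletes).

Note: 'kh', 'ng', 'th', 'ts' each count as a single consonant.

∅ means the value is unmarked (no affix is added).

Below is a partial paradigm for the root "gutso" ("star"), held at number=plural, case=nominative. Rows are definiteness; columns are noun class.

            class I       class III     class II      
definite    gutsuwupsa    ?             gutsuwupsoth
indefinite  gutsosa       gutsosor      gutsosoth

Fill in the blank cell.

Attach number plural -u → gutsou.
Attach definiteness definite -wup → gutsouwup.
Attach case nominative -s → gutsouwups.
Attach noun class class III -or → gutsouwupsor.
Vowel harmony: no change.
Apply vowel deletion: gutsouwupsor → gutsuwupsor.

gutsuwupsor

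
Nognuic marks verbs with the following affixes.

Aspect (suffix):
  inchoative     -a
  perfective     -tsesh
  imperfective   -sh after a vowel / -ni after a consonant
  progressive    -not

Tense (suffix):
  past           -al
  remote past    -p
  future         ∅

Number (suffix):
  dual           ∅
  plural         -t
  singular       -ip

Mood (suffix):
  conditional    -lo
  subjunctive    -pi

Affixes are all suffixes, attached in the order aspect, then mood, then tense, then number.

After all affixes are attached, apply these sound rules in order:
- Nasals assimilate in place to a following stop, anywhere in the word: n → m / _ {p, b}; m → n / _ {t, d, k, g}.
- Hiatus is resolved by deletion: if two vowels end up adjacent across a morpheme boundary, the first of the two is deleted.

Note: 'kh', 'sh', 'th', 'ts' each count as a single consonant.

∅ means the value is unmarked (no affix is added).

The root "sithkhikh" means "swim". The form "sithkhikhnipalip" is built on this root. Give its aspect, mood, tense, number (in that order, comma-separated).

Segment: sithkhikh-ni-pi-al-ip.
aspect: -sh/ni → imperfective.
mood: -pi → subjunctive.
tense: -al → past.
number: -ip → singular.

imperfective, subjunctive, past, singular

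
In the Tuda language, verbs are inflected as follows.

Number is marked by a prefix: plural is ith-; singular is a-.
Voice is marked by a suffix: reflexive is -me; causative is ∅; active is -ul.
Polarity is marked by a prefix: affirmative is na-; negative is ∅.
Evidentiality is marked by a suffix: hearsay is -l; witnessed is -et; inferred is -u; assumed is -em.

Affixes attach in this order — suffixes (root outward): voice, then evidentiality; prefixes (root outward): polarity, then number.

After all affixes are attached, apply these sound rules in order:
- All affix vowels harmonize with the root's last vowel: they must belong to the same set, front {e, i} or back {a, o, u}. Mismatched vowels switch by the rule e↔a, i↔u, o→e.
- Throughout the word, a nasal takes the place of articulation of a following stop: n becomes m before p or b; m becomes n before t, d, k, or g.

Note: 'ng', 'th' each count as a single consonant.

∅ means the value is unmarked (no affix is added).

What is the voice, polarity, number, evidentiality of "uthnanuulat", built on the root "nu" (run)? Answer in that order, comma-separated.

active, affirmative, plural, witnessed

Segment: ith-na-nu-ul-et.
voice: -ul → active.
polarity: na- → affirmative.
number: ith- → plural.
evidentiality: -et → witnessed.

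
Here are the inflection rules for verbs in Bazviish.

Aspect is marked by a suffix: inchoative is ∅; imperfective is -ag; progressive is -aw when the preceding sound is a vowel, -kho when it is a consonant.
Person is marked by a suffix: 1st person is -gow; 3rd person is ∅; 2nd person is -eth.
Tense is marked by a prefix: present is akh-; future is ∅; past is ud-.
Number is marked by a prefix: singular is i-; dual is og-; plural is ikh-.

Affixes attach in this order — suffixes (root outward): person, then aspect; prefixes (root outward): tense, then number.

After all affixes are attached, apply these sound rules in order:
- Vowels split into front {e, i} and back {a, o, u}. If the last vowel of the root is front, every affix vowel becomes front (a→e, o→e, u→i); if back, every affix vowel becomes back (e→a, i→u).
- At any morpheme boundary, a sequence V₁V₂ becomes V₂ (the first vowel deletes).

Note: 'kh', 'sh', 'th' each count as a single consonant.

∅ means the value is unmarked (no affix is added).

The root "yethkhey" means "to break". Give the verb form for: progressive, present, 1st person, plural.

ikhekhyethkheygewkhe

Attach person 1st person -gow → yethkheygow.
Attach tense present akh- → akhyethkheygow.
Attach aspect progressive -kho (after consonant 'w') → akhyethkheygowkho.
Attach number plural ikh- → ikhakhyethkheygowkho.
Apply vowel harmony: ikhakhyethkheygowkho → ikhekhyethkheygewkhe.
Vowel deletion: no change.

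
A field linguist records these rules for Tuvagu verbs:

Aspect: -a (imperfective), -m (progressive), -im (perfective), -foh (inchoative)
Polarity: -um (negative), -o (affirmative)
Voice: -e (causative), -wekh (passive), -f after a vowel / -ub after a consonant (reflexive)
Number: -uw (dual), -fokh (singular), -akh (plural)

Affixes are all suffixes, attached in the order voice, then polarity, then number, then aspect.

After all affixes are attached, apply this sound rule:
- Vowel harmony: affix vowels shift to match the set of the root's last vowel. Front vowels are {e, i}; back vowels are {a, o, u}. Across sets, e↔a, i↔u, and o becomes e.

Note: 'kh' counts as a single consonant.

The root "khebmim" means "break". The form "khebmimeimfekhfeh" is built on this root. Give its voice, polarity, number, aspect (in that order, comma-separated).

causative, negative, singular, inchoative

Segment: khebmim-e-um-fokh-foh.
voice: -e → causative.
polarity: -um → negative.
number: -fokh → singular.
aspect: -foh → inchoative.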